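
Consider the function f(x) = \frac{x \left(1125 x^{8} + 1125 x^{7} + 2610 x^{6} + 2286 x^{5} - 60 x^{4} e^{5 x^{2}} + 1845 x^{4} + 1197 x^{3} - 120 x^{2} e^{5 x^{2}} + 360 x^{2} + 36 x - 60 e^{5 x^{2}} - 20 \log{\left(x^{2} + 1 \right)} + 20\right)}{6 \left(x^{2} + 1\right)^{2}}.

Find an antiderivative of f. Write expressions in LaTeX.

An antiderivative is F(x) = \frac{375 x^{8} + 450 x^{7} + 555 x^{6} + 474 x^{5} + 180 x^{4} + 24 x^{3} - 12 x^{2} e^{5 x^{2}} - 12 e^{5 x^{2}} + 20 \log{\left(x^{2} + 1 \right)}}{12 \left(x^{2} + 1\right)}.

Check any antiderivative F(x) by computing F'(x) and comparing it with f(x).
Check: d/dx[\frac{375 x^{8} + 450 x^{7} + 555 x^{6} + 474 x^{5} + 180 x^{4} + 24 x^{3} - 12 x^{2} e^{5 x^{2}} - 12 e^{5 x^{2}} + 20 \log{\left(x^{2} + 1 \right)}}{12 \left(x^{2} + 1\right)}] = \frac{1125 x^{9} + 1125 x^{8} + 2610 x^{7} + 2286 x^{6} - 60 x^{5} e^{5 x^{2}} + 1845 x^{5} + 1197 x^{4} - 120 x^{3} e^{5 x^{2}} + 360 x^{3} + 36 x^{2} - 60 x e^{5 x^{2}} - 20 x \log{\left(x^{2} + 1 \right)} + 20 x}{6 x^{4} + 12 x^{2} + 6}, which equals f(x).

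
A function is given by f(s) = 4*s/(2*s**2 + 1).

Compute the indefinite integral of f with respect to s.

F(s) = log(s**2 + 1/2) + C

The substitution u = s**2 + 1/2 works: f is exactly (dF/du)*(du/ds) for that inner function.
Check: d/ds[log(s**2 + 1/2)] = 4*s/(2*s**2 + 1) = f(s).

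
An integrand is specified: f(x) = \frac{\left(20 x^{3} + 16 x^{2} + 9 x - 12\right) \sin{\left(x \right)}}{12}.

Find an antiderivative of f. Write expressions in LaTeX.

Since d/dx undoes antidifferentiation here, F'(x) = f(x) is required of F(x).
Check: d/dx[\frac{- 20 x^{3} \cos{\left(x \right)} + 60 x^{2} \sin{\left(x \right)} - 16 x^{2} \cos{\left(x \right)} + 32 x \sin{\left(x \right)} + 111 x \cos{\left(x \right)} - 111 \sin{\left(x \right)} + 44 \cos{\left(x \right)}}{12}] = \frac{5 x^{3} \sin{\left(x \right)}}{3} + \frac{4 x^{2} \sin{\left(x \right)}}{3} + \frac{3 x \sin{\left(x \right)}}{4} - \sin{\left(x \right)}, which equals f(x).

An antiderivative is F(x) = \frac{- 20 x^{3} \cos{\left(x \right)} + 60 x^{2} \sin{\left(x \right)} - 16 x^{2} \cos{\left(x \right)} + 32 x \sin{\left(x \right)} + 111 x \cos{\left(x \right)} - 111 \sin{\left(x \right)} + 44 \cos{\left(x \right)}}{12}.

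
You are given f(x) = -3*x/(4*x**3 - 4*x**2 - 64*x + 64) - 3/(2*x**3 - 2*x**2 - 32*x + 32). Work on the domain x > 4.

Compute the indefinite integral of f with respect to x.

F(x) = -3*log(x - 4)/16 + 3*log(x - 1)/20 + 3*log(x + 4)/80 + C

Factor the denominator (4*(x - 4)*(x - 1)*(x + 4)) and decompose: f = 3/(80*(x + 4)) + 3/(20*(x - 1)) - 3/(16*(x - 4)); each piece integrates to a log, atan, or power term.
Check: d/dx[-3*log(x - 4)/16 + 3*log(x - 1)/20 + 3*log(x + 4)/80] = (-3*x - 6)/(4*x**3 - 4*x**2 - 64*x + 64), which equals f(x).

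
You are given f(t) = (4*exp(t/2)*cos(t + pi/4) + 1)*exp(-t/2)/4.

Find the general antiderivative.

Since d/dt undoes antidifferentiation here, F'(t) = f(t) is required of F(t).
Check: d/dt[(2*exp(t/2)*sin(t + pi/4) - 1)*exp(-t/2)/2] = (4*exp(t/2)*cos(t + pi/4) + 1)*exp(-t/2)/4 = f(t).

F(t) = (2*exp(t/2)*sin(t + pi/4) - 1)*exp(-t/2)/2 + C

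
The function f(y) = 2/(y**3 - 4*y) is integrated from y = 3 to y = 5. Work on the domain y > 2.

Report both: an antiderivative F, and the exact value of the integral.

Antiderivative: F(y) = -log(y)/2 + log(y**2 - 4)/4; value = -3*log(5)/4 + log(3)/2 + log(21)/4

Factor the denominator (y*(y - 2)*(y + 2)) and decompose: f = 1/(4*(y + 2)) + 1/(4*(y - 2)) - 1/(2*y); each piece integrates to a log, atan, or power term.
F(y) = -log(y)/2 + log(y**2 - 4)/4 is an antiderivative of f.
Check: d/dy[-log(y)/2 + log(y**2 - 4)/4] = 2/(y**3 - 4*y) = f(y).
F(5) = -log(5)/2 + log(21)/4; F(3) = -log(3)/2 + log(5)/4.
Integral = F(5) - F(3) = -3*log(5)/4 + log(3)/2 + log(21)/4.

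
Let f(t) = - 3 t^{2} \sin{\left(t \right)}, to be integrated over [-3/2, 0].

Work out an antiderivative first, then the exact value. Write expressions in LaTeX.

An antiderivative F(t) passes only if d/dt[F] lands on f(t) exactly.
F(t) = 3 t^{2} \cos{\left(t \right)} - 6 t \sin{\left(t \right)} - 6 \cos{\left(t \right)} is an antiderivative of f.
Check: d/dt[3 t^{2} \cos{\left(t \right)} - 6 t \sin{\left(t \right)} - 6 \cos{\left(t \right)}] = - 3 t^{2} \sin{\left(t \right)} = f(t).
F(0) = -6; F(-3/2) = - 9 \sin{\left(\frac{3}{2} \right)} + \frac{3 \cos{\left(\frac{3}{2} \right)}}{4}.
Integral = F(0) - F(-3/2) = -6 - \frac{3 \cos{\left(\frac{3}{2} \right)}}{4} + 9 \sin{\left(\frac{3}{2} \right)}.

Antiderivative: F(t) = 3 t^{2} \cos{\left(t \right)} - 6 t \sin{\left(t \right)} - 6 \cos{\left(t \right)}; value = -6 - \frac{3 \cos{\left(\frac{3}{2} \right)}}{4} + 9 \sin{\left(\frac{3}{2} \right)}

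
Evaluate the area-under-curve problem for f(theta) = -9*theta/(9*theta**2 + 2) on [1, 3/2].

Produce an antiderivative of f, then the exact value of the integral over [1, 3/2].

f matches the chain-rule pattern g'(h)*h' with inner function h(theta) = 3*theta**2 + 2/3; substituting u = h(theta) collapses the integral.
F(theta) = -log(3*theta**2 + 2/3)/2 is an antiderivative of f.
Check: d/dtheta[-log(3*theta**2 + 2/3)/2] = -9*theta/(9*theta**2 + 2) = f(theta).
F(3/2) = -log(89/12)/2; F(1) = -log(11/3)/2.
Integral = F(3/2) - F(1) = -log(89/12)/2 + log(11/3)/2.

Antiderivative: F(theta) = -log(3*theta**2 + 2/3)/2; value = -log(89/12)/2 + log(11/3)/2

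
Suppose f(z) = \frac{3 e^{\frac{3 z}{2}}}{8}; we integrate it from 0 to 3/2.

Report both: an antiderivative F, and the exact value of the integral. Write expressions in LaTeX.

Whatever form F(z) takes, F'(z) = f(z) is non-negotiable.
F(z) = \frac{e^{\frac{3 z}{2}}}{4} is an antiderivative of f.
Check: d/dz[\frac{e^{\frac{3 z}{2}}}{4}] = \frac{3 e^{\frac{3 z}{2}}}{8} = f(z).
F(3/2) = \frac{e^{\frac{9}{4}}}{4}; F(0) = \frac{1}{4}.
Integral = F(3/2) - F(0) = - \frac{1}{4} + \frac{e^{\frac{9}{4}}}{4}.

Antiderivative: F(z) = \frac{e^{\frac{3 z}{2}}}{4}; value = - \frac{1}{4} + \frac{e^{\frac{9}{4}}}{4}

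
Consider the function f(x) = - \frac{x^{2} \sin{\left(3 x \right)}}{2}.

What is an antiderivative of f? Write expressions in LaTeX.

An antiderivative is F(x) = \frac{x^{2} \cos{\left(3 x \right)}}{6} - \frac{x \sin{\left(3 x \right)}}{9} - \frac{\cos{\left(3 x \right)}}{27}.

Recover f(x) by differentiating a candidate F(x); any mismatch rules it out.
Check: d/dx[\frac{x^{2} \cos{\left(3 x \right)}}{6} - \frac{x \sin{\left(3 x \right)}}{9} - \frac{\cos{\left(3 x \right)}}{27}] = - \frac{x^{2} \sin{\left(3 x \right)}}{2} = f(x).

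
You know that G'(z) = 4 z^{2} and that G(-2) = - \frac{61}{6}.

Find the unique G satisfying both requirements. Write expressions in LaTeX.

Check a candidate G(z) by differentiating: d/dz[G] must match the given G'(z).
A general antiderivative is \frac{4 z^{3}}{3} + C.
The condition gives C = - \frac{61}{6} - (- \frac{32}{3}) = \frac{1}{2}.
So G(z) = \frac{8 z^{3} + 3}{6}.
Check: d/dz[\frac{8 z^{3} + 3}{6}] = 4 z^{2} = G'(z).

G(z) = \frac{8 z^{3} + 3}{6}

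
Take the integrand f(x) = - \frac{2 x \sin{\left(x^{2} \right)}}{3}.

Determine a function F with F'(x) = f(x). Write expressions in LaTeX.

Differentiate the proposed F(x) back; it has to land on f(x) exactly.
Check: d/dx[\frac{\cos{\left(x^{2} \right)}}{3}] = - \frac{2 x \sin{\left(x^{2} \right)}}{3} = f(x).

An antiderivative is F(x) = \frac{\cos{\left(x^{2} \right)}}{3}.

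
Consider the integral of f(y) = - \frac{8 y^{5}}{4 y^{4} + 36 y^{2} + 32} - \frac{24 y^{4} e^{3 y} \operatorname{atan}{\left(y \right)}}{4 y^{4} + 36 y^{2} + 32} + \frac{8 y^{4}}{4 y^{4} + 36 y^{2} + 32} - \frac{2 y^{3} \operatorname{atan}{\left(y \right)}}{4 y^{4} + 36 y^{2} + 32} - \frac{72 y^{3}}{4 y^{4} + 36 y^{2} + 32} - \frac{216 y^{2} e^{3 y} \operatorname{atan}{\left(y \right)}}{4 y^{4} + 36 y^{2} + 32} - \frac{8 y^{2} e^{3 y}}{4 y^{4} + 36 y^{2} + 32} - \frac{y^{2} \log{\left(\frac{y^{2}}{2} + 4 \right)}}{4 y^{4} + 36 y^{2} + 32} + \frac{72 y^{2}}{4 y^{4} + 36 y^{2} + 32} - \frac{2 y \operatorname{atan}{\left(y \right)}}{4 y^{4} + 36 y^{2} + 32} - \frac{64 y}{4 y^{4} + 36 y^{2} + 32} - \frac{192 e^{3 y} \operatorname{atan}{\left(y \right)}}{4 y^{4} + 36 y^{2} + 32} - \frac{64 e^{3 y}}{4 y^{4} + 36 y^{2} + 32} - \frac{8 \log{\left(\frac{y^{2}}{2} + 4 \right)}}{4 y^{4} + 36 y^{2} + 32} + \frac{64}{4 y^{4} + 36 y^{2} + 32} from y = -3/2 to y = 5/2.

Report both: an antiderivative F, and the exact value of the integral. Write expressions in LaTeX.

Integrate term by term and add the pieces.
F(y) = \frac{- 4 y^{2} + 8 y + \left(- 8 e^{3 y} - \log{\left(\frac{y^{2}}{2} + 4 \right)}\right) \operatorname{atan}{\left(y \right)}}{4} is an antiderivative of f.
Check: d/dy[\frac{- 4 y^{2} + 8 y + \left(- 8 e^{3 y} - \log{\left(\frac{y^{2}}{2} + 4 \right)}\right) \operatorname{atan}{\left(y \right)}}{4}] = \frac{- 8 y^{5} - 24 y^{4} e^{3 y} \operatorname{atan}{\left(y \right)} + 8 y^{4} - 2 y^{3} \operatorname{atan}{\left(y \right)} - 72 y^{3} - 216 y^{2} e^{3 y} \operatorname{atan}{\left(y \right)} - 8 y^{2} e^{3 y} - y^{2} \log{\left(\frac{y^{2}}{2} + 4 \right)} + 72 y^{2} - 2 y \operatorname{atan}{\left(y \right)} - 64 y - 192 e^{3 y} \operatorname{atan}{\left(y \right)} - 64 e^{3 y} - 8 \log{\left(\frac{y^{2}}{2} + 4 \right)} + 64}{4 y^{4} + 36 y^{2} + 32}, which equals f(y).
F(5/2) = - 2 e^{\frac{15}{2}} \operatorname{atan}{\left(\frac{5}{2} \right)} - \frac{5}{4} - \frac{\log{\left(\frac{57}{8} \right)} \operatorname{atan}{\left(\frac{5}{2} \right)}}{4}; F(-3/2) = - \frac{21}{4} + \frac{2 \operatorname{atan}{\left(\frac{3}{2} \right)}}{e^{\frac{9}{2}}} + \frac{\log{\left(\frac{41}{8} \right)} \operatorname{atan}{\left(\frac{3}{2} \right)}}{4}.
Integral = F(5/2) - F(-3/2) = - 2 e^{\frac{15}{2}} \operatorname{atan}{\left(\frac{5}{2} \right)} - \frac{\log{\left(\frac{57}{8} \right)} \operatorname{atan}{\left(\frac{5}{2} \right)}}{4} - \frac{\log{\left(\frac{41}{8} \right)} \operatorname{atan}{\left(\frac{3}{2} \right)}}{4} - \frac{2 \operatorname{atan}{\left(\frac{3}{2} \right)}}{e^{\frac{9}{2}}} + 4.

Antiderivative: F(y) = \frac{- 4 y^{2} + 8 y + \left(- 8 e^{3 y} - \log{\left(\frac{y^{2}}{2} + 4 \right)}\right) \operatorname{atan}{\left(y \right)}}{4}; value = - 2 e^{\frac{15}{2}} \operatorname{atan}{\left(\frac{5}{2} \right)} - \frac{\log{\left(\frac{57}{8} \right)} \operatorname{atan}{\left(\frac{5}{2} \right)}}{4} - \frac{\log{\left(\frac{41}{8} \right)} \operatorname{atan}{\left(\frac{3}{2} \right)}}{4} - \frac{2 \operatorname{atan}{\left(\frac{3}{2} \right)}}{e^{\frac{9}{2}}} + 4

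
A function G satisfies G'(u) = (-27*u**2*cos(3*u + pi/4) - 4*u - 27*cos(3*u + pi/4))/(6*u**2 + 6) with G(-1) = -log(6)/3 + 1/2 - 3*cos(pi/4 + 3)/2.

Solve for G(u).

G(u) = -(2*log(3*u**2 + 3) + 9*sin(3*u + pi/4) - 3)/6

Whatever form G(u) takes, its d/du must return the stated G'(u).
A general antiderivative is -log(3*u**2 + 3)/3 - 3*sin(3*u + pi/4)/2 + C.
The condition gives C = -log(6)/3 + 1/2 - 3*cos(pi/4 + 3)/2 - (-log(6)/3 - 3*cos(pi/4 + 3)/2) = 1/2.
So G(u) = -(2*log(3*u**2 + 3) + 9*sin(3*u + pi/4) - 3)/6.
Check: d/du[-(2*log(3*u**2 + 3) + 9*sin(3*u + pi/4) - 3)/6] = (-27*u**2*cos(3*u + pi/4) - 4*u - 27*cos(3*u + pi/4))/(6*u**2 + 6) = G'(u).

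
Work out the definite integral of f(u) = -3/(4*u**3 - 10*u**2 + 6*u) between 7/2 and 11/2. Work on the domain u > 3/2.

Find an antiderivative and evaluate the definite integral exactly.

Antiderivative: F(u) = -log(u)/2 - log(u - 3/2) + 3*log(u - 1)/2; value = -log(4) - 3*log(5/2)/2 - log(11/2)/2 + log(7/2)/2 + log(2) + 3*log(9/2)/2

The denominator factors as 2*u*(u - 1)*(2*u - 3); partial fractions split f into directly integrable pieces: -2/(2*u - 3) + 3/(2*(u - 1)) - 1/(2*u).
F(u) = -log(u)/2 - log(u - 3/2) + 3*log(u - 1)/2 is an antiderivative of f.
Check: d/du[-log(u)/2 - log(u - 3/2) + 3*log(u - 1)/2] = -3/(4*u**3 - 10*u**2 + 6*u) = f(u).
F(11/2) = -log(4) - log(11/2)/2 + 3*log(9/2)/2; F(7/2) = -log(2) - log(7/2)/2 + 3*log(5/2)/2.
Integral = F(11/2) - F(7/2) = -log(4) - 3*log(5/2)/2 - log(11/2)/2 + log(7/2)/2 + log(2) + 3*log(9/2)/2.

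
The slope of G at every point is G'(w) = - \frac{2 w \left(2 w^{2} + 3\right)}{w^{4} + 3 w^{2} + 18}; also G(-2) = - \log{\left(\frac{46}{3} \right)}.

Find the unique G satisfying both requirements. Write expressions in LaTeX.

G(w) = - \log{\left(\frac{w^{4}}{3} + w^{2} + 6 \right)}

G'(w) matches the chain-rule pattern g'(h)*h' with inner function h(w) = \frac{w^{4}}{3} + w^{2} + 6; substituting u = h(w) collapses the integral.
A general antiderivative is - \log{\left(\frac{w^{4}}{3} + w^{2} + 6 \right)} + C.
The condition gives C = - \log{\left(\frac{46}{3} \right)} - (- \log{\left(\frac{46}{3} \right)}) = 0.
So G(w) = - \log{\left(\frac{w^{4}}{3} + w^{2} + 6 \right)}.
Check: d/dw[- \log{\left(\frac{w^{4}}{3} + w^{2} + 6 \right)}] = \frac{- 4 w^{3} - 6 w}{w^{4} + 3 w^{2} + 18}, which equals G'(w).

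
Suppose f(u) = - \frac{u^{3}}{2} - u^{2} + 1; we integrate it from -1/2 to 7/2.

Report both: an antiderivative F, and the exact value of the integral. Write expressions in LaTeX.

Antiderivative: F(u) = - \frac{u^{4}}{8} - \frac{u^{3}}{3} + u; value = - \frac{349}{12}

The integrand splits into summands that can be handled one at a time.
F(u) = - \frac{u^{4}}{8} - \frac{u^{3}}{3} + u is an antiderivative of f.
Check: d/du[- \frac{u^{4}}{8} - \frac{u^{3}}{3} + u] = - \frac{u^{3}}{2} - u^{2} + 1 = f(u).
F(7/2) = - \frac{11347}{384}; F(-1/2) = - \frac{179}{384}.
Integral = F(7/2) - F(-1/2) = - \frac{349}{12}.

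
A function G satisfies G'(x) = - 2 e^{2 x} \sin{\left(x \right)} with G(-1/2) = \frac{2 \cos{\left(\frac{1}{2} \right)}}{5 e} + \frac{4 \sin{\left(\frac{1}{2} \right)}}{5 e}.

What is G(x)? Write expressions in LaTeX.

Check a candidate G(x) by differentiating: d/dx[G] must match the given G'(x).
A general antiderivative is - \frac{4 e^{2 x} \sin{\left(x \right)}}{5} + \frac{2 e^{2 x} \cos{\left(x \right)}}{5} + C.
The condition gives C = \frac{2 \cos{\left(\frac{1}{2} \right)}}{5 e} + \frac{4 \sin{\left(\frac{1}{2} \right)}}{5 e} - (\frac{2 \cos{\left(\frac{1}{2} \right)}}{5 e} + \frac{4 \sin{\left(\frac{1}{2} \right)}}{5 e}) = 0.
So G(x) = \frac{2 \left(- 2 \sin{\left(x \right)} + \cos{\left(x \right)}\right) e^{2 x}}{5}.
Check: d/dx[\frac{2 \left(- 2 \sin{\left(x \right)} + \cos{\left(x \right)}\right) e^{2 x}}{5}] = - 2 e^{2 x} \sin{\left(x \right)} = G'(x).

G(x) = \frac{2 \left(- 2 \sin{\left(x \right)} + \cos{\left(x \right)}\right) e^{2 x}}{5}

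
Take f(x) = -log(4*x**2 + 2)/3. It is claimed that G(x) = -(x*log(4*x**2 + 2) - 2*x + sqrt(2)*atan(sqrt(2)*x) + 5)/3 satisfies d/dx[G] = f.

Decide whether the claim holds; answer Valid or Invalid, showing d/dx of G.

d/dx[G] = -log(2*x**2 + 1)/3 - log(2)/3
This equals f(x) exactly, so the claim holds.

Valid - differentiating G returns exactly f.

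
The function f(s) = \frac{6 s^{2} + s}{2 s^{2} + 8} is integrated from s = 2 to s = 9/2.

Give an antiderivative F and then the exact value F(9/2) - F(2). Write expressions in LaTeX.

A candidate is checked by its d/ds: the result must match f(s).
F(s) = \frac{12 s + \log{\left(s^{2} + 4 \right)} - 24 \operatorname{atan}{\left(\frac{s}{2} \right)}}{4} is an antiderivative of f.
Check: d/ds[\frac{12 s + \log{\left(s^{2} + 4 \right)} - 24 \operatorname{atan}{\left(\frac{s}{2} \right)}}{4}] = \frac{6 s^{2} + s}{2 s^{2} + 8} = f(s).
F(9/2) = - 6 \operatorname{atan}{\left(\frac{9}{4} \right)} + \frac{\log{\left(\frac{97}{4} \right)}}{4} + \frac{27}{2}; F(2) = - \frac{3 \pi}{2} + \frac{\log{\left(8 \right)}}{4} + 6.
Integral = F(9/2) - F(2) = - 6 \operatorname{atan}{\left(\frac{9}{4} \right)} - \frac{\log{\left(8 \right)}}{4} + \frac{\log{\left(\frac{97}{4} \right)}}{4} + \frac{3 \pi}{2} + \frac{15}{2}.

Antiderivative: F(s) = \frac{12 s + \log{\left(s^{2} + 4 \right)} - 24 \operatorname{atan}{\left(\frac{s}{2} \right)}}{4}; value = - 6 \operatorname{atan}{\left(\frac{9}{4} \right)} - \frac{\log{\left(8 \right)}}{4} + \frac{\log{\left(\frac{97}{4} \right)}}{4} + \frac{3 \pi}{2} + \frac{15}{2}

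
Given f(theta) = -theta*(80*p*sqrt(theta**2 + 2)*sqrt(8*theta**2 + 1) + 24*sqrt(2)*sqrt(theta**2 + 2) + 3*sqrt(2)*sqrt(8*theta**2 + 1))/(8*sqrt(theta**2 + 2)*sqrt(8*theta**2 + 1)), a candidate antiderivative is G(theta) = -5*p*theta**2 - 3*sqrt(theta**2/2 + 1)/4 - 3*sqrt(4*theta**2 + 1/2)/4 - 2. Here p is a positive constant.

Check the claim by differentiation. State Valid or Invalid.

Valid: G'(theta) = f(theta).

d/dtheta[G] = (-80*p*theta*sqrt(theta**2 + 2)*sqrt(8*theta**2 + 1) - 24*sqrt(2)*theta*sqrt(theta**2 + 2) - 3*sqrt(2)*theta*sqrt(8*theta**2 + 1))/(8*sqrt(theta**2 + 2)*sqrt(8*theta**2 + 1))
This equals f(theta) exactly, so the claim holds.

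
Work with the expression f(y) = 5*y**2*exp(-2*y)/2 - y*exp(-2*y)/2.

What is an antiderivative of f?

An antiderivative is F(y) = -(5*y**2 + 4*y + 2)*exp(-2*y)/4.

f has the shape u'v + uv' for u = -5*y**2/4 - y - 1/2 and v = exp(-2*y) — it is the derivative of the product u*v.
Check: d/dy[-(5*y**2 + 4*y + 2)*exp(-2*y)/4] = (5*y**2 - y)*exp(-2*y)/2, which equals f(y).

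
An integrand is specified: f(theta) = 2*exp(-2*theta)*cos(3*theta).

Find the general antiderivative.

A first test for any F(theta): its theta-derivative must equal f(theta) identically.
Check: d/dtheta[2*(3*sin(3*theta) - 2*cos(3*theta))*exp(-2*theta)/13] = 2*exp(-2*theta)*cos(3*theta) = f(theta).

F(theta) = 2*(3*sin(3*theta) - 2*cos(3*theta))*exp(-2*theta)/13 + C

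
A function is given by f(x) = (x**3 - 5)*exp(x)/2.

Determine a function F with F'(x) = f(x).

An antiderivative is F(x) = x**3*exp(x)/2 - 3*x**2*exp(x)/2 + 3*x*exp(x) - 11*exp(x)/2.

f has the shape u'v + uv' for u = x**3/2 - 3*x**2/2 + 3*x - 11/2 and v = exp(x) — it is the derivative of the product u*v.
Check: d/dx[x**3*exp(x)/2 - 3*x**2*exp(x)/2 + 3*x*exp(x) - 11*exp(x)/2] = x**3*exp(x)/2 - 5*exp(x)/2, which equals f(x).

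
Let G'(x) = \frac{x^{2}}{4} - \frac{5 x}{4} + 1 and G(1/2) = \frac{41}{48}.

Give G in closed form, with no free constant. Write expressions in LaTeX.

G(x) = \frac{x^{3}}{12} - \frac{5 x^{2}}{8} + x + \frac{1}{2}

The integrand splits into summands that can be handled one at a time.
A general antiderivative is \frac{x^{3}}{12} - \frac{5 x^{2}}{8} + x + C.
The condition gives C = \frac{41}{48} - (\frac{17}{48}) = \frac{1}{2}.
So G(x) = \frac{x^{3}}{12} - \frac{5 x^{2}}{8} + x + \frac{1}{2}.
Check: d/dx[\frac{x^{3}}{12} - \frac{5 x^{2}}{8} + x + \frac{1}{2}] = \frac{x^{2}}{4} - \frac{5 x}{4} + 1 = G'(x).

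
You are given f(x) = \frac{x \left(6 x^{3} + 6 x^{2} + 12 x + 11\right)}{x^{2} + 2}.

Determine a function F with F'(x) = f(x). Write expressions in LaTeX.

Check any antiderivative F(x) by computing F'(x) and comparing it with f(x).
Check: d/dx[2 x^{3} + 3 x^{2} - \frac{\log{\left(\frac{x^{2}}{2} + 1 \right)}}{2}] = \frac{6 x^{4} + 6 x^{3} + 12 x^{2} + 11 x}{x^{2} + 2}, which equals f(x).

An antiderivative is F(x) = 2 x^{3} + 3 x^{2} - \frac{\log{\left(\frac{x^{2}}{2} + 1 \right)}}{2}.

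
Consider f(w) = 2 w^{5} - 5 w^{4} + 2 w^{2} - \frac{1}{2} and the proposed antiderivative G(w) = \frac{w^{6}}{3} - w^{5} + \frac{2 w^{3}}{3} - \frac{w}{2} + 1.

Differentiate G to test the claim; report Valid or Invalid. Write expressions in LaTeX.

Valid - the claim checks out under differentiation.

d/dw[G] = 2 w^{5} - 5 w^{4} + 2 w^{2} - \frac{1}{2}
This equals f(w) exactly, so the claim holds.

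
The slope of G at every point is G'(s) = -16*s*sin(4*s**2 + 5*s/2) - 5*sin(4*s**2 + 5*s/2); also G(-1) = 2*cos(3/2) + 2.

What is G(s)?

G(s) = 2*cos(4*s**2 + 5*s/2) + 2

The substitution u = 4*s**2 + 5*s/2 works: G'(s) is exactly (dG/du)*(du/ds) for that inner function.
A general antiderivative is 2*cos(4*s**2 + 5*s/2) + C.
The condition gives C = 2*cos(3/2) + 2 - (2*cos(3/2)) = 2.
So G(s) = 2*cos(4*s**2 + 5*s/2) + 2.
Check: d/ds[2*cos(4*s**2 + 5*s/2) + 2] = -16*s*sin(4*s**2 + 5*s/2) - 5*sin(4*s**2 + 5*s/2) = G'(s).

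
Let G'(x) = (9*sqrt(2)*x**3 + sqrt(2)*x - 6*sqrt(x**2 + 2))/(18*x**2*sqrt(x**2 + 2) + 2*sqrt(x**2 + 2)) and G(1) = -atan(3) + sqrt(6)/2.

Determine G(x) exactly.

The proposed G(x) is checked by its d/dx: the result must match the given G'(x).
A general antiderivative is sqrt(x**2/2 + 1) - atan(3*x) + C.
The condition gives C = -atan(3) + sqrt(6)/2 - (-atan(3) + sqrt(6)/2) = 0.
So G(x) = sqrt(x**2/2 + 1) - atan(3*x).
Check: d/dx[sqrt(x**2/2 + 1) - atan(3*x)] = (9*sqrt(2)*x**3 + sqrt(2)*x - 6*sqrt(x**2 + 2))/(18*x**2*sqrt(x**2 + 2) + 2*sqrt(x**2 + 2)) = G'(x).

G(x) = sqrt(x**2/2 + 1) - atan(3*x)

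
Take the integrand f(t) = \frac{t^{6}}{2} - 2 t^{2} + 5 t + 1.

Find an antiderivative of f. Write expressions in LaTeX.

An antiderivative is F(t) = \frac{t^{7}}{14} - \frac{2 t^{3}}{3} + \frac{5 t^{2}}{2} + t.

Integrate term by term and add the pieces.
Check: d/dt[\frac{t^{7}}{14} - \frac{2 t^{3}}{3} + \frac{5 t^{2}}{2} + t] = \frac{t^{6}}{2} - 2 t^{2} + 5 t + 1 = f(t).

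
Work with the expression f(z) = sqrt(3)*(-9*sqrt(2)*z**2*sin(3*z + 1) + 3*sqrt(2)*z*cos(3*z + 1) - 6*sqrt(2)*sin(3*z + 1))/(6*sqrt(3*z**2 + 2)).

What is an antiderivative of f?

An antiderivative is F(z) = sqrt(6)*sqrt(3*z**2 + 2)*cos(3*z + 1)/6.

f has the shape u'v + uv' for u = sqrt(2*z**2 + 4/3)/2 and v = cos(3*z + 1) — it is the derivative of the product u*v.
Check: d/dz[sqrt(6)*sqrt(3*z**2 + 2)*cos(3*z + 1)/6] = (-3*sqrt(6)*z**2*sin(3*z + 1) + sqrt(6)*z*cos(3*z + 1) - 2*sqrt(6)*sin(3*z + 1))/(2*sqrt(3*z**2 + 2)), which equals f(z).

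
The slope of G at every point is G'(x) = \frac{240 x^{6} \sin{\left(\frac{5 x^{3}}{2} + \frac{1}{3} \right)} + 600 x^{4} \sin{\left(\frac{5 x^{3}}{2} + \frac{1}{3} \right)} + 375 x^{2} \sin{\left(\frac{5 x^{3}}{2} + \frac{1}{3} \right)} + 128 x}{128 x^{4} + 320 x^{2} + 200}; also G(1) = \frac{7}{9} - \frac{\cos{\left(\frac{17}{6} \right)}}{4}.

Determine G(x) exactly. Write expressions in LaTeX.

G(x) = \frac{16 x^{2} - \left(4 x^{2} + 5\right) \cos{\left(\frac{5 x^{3}}{2} + \frac{1}{3} \right)} + 12}{4 \left(4 x^{2} + 5\right)}

Whatever form G(x) takes, its d/dx must return the stated G'(x).
A general antiderivative is - \frac{\cos{\left(\frac{5 x^{3}}{2} + \frac{1}{3} \right)}}{4} - \frac{1}{2 x^{2} + \frac{5}{2}} + C.
The condition gives C = \frac{7}{9} - \frac{\cos{\left(\frac{17}{6} \right)}}{4} - (- \frac{2}{9} - \frac{\cos{\left(\frac{17}{6} \right)}}{4}) = 1.
So G(x) = \frac{16 x^{2} - \left(4 x^{2} + 5\right) \cos{\left(\frac{5 x^{3}}{2} + \frac{1}{3} \right)} + 12}{4 \left(4 x^{2} + 5\right)}.
Check: d/dx[\frac{16 x^{2} - \left(4 x^{2} + 5\right) \cos{\left(\frac{5 x^{3}}{2} + \frac{1}{3} \right)} + 12}{4 \left(4 x^{2} + 5\right)}] = \frac{240 x^{6} \sin{\left(\frac{5 x^{3}}{2} + \frac{1}{3} \right)} + 600 x^{4} \sin{\left(\frac{5 x^{3}}{2} + \frac{1}{3} \right)} + 375 x^{2} \sin{\left(\frac{5 x^{3}}{2} + \frac{1}{3} \right)} + 128 x}{128 x^{4} + 320 x^{2} + 200} = G'(x).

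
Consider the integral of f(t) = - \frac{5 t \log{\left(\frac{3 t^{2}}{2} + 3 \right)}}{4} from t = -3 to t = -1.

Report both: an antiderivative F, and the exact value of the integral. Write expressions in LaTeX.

Antiderivative: F(t) = - \frac{5 t^{2} \log{\left(\frac{3 t^{2}}{2} + 3 \right)}}{8} + \frac{5 t^{2}}{8} - \frac{5 \log{\left(t^{2} + 2 \right)}}{4}; value = -5 - \frac{5 \log{\left(3 \right)}}{4} - \frac{5 \log{\left(\frac{9}{2} \right)}}{8} + \frac{5 \log{\left(11 \right)}}{4} + \frac{45 \log{\left(\frac{33}{2} \right)}}{8}

Since d/dt undoes antidifferentiation here, F'(t) = f(t) is required of F(t).
F(t) = - \frac{5 t^{2} \log{\left(\frac{3 t^{2}}{2} + 3 \right)}}{8} + \frac{5 t^{2}}{8} - \frac{5 \log{\left(t^{2} + 2 \right)}}{4} is an antiderivative of f.
Check: d/dt[- \frac{5 t^{2} \log{\left(\frac{3 t^{2}}{2} + 3 \right)}}{8} + \frac{5 t^{2}}{8} - \frac{5 \log{\left(t^{2} + 2 \right)}}{4}] = - \frac{5 t \log{\left(\frac{t^{2}}{2} + 1 \right)}}{4} - \frac{5 t \log{\left(3 \right)}}{4}, which equals f(t).
F(-1) = - \frac{5 \log{\left(3 \right)}}{4} - \frac{5 \log{\left(\frac{9}{2} \right)}}{8} + \frac{5}{8}; F(-3) = - \frac{45 \log{\left(\frac{33}{2} \right)}}{8} - \frac{5 \log{\left(11 \right)}}{4} + \frac{45}{8}.
Integral = F(-1) - F(-3) = -5 - \frac{5 \log{\left(3 \right)}}{4} - \frac{5 \log{\left(\frac{9}{2} \right)}}{8} + \frac{5 \log{\left(11 \right)}}{4} + \frac{45 \log{\left(\frac{33}{2} \right)}}{8}.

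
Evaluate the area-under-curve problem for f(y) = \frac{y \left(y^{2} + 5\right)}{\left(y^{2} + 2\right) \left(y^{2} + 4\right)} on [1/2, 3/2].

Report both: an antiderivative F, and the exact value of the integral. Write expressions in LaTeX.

Antiderivative: F(y) = - \frac{- 3 \log{\left(\frac{y^{2}}{2} + 1 \right)} + \log{\left(y^{2} + 4 \right)}}{4}; value = - \frac{\log{\left(\frac{25}{4} \right)}}{4} - \frac{3 \log{\left(\frac{9}{8} \right)}}{4} + \frac{\log{\left(\frac{17}{4} \right)}}{4} + \frac{3 \log{\left(\frac{17}{8} \right)}}{4}

Whatever form F(y) takes, F'(y) = f(y) is non-negotiable.
F(y) = - \frac{- 3 \log{\left(\frac{y^{2}}{2} + 1 \right)} + \log{\left(y^{2} + 4 \right)}}{4} is an antiderivative of f.
Check: d/dy[- \frac{- 3 \log{\left(\frac{y^{2}}{2} + 1 \right)} + \log{\left(y^{2} + 4 \right)}}{4}] = \frac{y^{3} + 5 y}{y^{4} + 6 y^{2} + 8}, which equals f(y).
F(3/2) = - \frac{\log{\left(\frac{25}{4} \right)}}{4} + \frac{3 \log{\left(\frac{17}{8} \right)}}{4}; F(1/2) = - \frac{\log{\left(\frac{17}{4} \right)}}{4} + \frac{3 \log{\left(\frac{9}{8} \right)}}{4}.
Integral = F(3/2) - F(1/2) = - \frac{\log{\left(\frac{25}{4} \right)}}{4} - \frac{3 \log{\left(\frac{9}{8} \right)}}{4} + \frac{\log{\left(\frac{17}{4} \right)}}{4} + \frac{3 \log{\left(\frac{17}{8} \right)}}{4}.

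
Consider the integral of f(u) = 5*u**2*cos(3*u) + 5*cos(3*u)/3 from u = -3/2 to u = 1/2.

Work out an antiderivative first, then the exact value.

Antiderivative: F(u) = 5*u**2*sin(3*u)/3 + 10*u*cos(3*u)/9 + 5*sin(3*u)/27; value = 425*sin(9/2)/108 + 5*cos(9/2)/3 + 5*cos(3/2)/9 + 65*sin(3/2)/108

Integrate term by term and add the pieces.
F(u) = 5*u**2*sin(3*u)/3 + 10*u*cos(3*u)/9 + 5*sin(3*u)/27 is an antiderivative of f.
Check: d/du[5*u**2*sin(3*u)/3 + 10*u*cos(3*u)/9 + 5*sin(3*u)/27] = 5*u**2*cos(3*u) + 5*cos(3*u)/3 = f(u).
F(1/2) = 5*cos(3/2)/9 + 65*sin(3/2)/108; F(-3/2) = -5*cos(9/2)/3 - 425*sin(9/2)/108.
Integral = F(1/2) - F(-3/2) = 425*sin(9/2)/108 + 5*cos(9/2)/3 + 5*cos(3/2)/9 + 65*sin(3/2)/108.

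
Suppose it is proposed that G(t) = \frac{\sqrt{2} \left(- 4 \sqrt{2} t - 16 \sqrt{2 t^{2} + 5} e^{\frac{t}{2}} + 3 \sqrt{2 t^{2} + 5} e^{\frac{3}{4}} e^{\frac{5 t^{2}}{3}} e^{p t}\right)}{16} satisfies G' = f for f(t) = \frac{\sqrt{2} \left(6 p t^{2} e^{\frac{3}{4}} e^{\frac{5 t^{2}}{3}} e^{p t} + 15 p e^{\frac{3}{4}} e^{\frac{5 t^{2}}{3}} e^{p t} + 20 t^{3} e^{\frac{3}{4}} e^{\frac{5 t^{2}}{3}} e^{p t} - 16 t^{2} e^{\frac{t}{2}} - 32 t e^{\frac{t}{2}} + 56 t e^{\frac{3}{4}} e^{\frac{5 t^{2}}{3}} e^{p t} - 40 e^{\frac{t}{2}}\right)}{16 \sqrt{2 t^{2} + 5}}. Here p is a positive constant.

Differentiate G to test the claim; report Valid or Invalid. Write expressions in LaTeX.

Invalid: d/dt[G] - f = - \frac{1}{2}, which is not 0.

d/dt[G] = \frac{6 \sqrt{2} p t^{2} e^{\frac{3}{4}} e^{\frac{5 t^{2}}{3}} e^{p t} + 15 \sqrt{2} p e^{\frac{3}{4}} e^{\frac{5 t^{2}}{3}} e^{p t} + 20 \sqrt{2} t^{3} e^{\frac{3}{4}} e^{\frac{5 t^{2}}{3}} e^{p t} - 16 \sqrt{2} t^{2} e^{\frac{t}{2}} - 32 \sqrt{2} t e^{\frac{t}{2}} + 56 \sqrt{2} t e^{\frac{3}{4}} e^{\frac{5 t^{2}}{3}} e^{p t} - 8 \sqrt{2 t^{2} + 5} - 40 \sqrt{2} e^{\frac{t}{2}}}{16 \sqrt{2 t^{2} + 5}}
d/dt[G] - f(t) = - \frac{1}{2} != 0.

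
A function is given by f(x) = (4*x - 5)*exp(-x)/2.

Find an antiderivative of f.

An antiderivative is F(x) = (1 - 4*x)*exp(-x)/2.

Recognize the product-rule pattern: f = u'v + uv' with u = 1/2 - 2*x, v = exp(-x), so integration by parts undoes it.
Check: d/dx[(1 - 4*x)*exp(-x)/2] = (4*x - 5)*exp(-x)/2 = f(x).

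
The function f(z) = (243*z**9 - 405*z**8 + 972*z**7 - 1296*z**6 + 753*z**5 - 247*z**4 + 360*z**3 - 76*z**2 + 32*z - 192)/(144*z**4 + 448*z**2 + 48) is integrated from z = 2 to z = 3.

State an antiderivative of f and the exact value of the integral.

Check any antiderivative F(z) by computing F'(z) and comparing it with f(z).
F(z) = 2*(3*z**2/4 - z/2)**3/3 + log(z**2 + 3) - 4*atan(3*z)/3 is an antiderivative of f.
Check: d/dz[2*(3*z**2/4 - z/2)**3/3 + log(z**2 + 3) - 4*atan(3*z)/3] = (243*z**9 - 405*z**8 + 972*z**7 - 1296*z**6 + 753*z**5 - 247*z**4 + 360*z**3 - 76*z**2 + 32*z - 192)/(144*z**4 + 448*z**2 + 48) = f(z).
F(3) = -4*atan(9)/3 + log(12) + 3087/32; F(2) = -4*atan(6)/3 + log(7) + 16/3.
Integral = F(3) - F(2) = -4*atan(9)/3 - log(7) + 4*atan(6)/3 + log(12) + 8749/96.

Antiderivative: F(z) = 2*(3*z**2/4 - z/2)**3/3 + log(z**2 + 3) - 4*atan(3*z)/3; value = -4*atan(9)/3 - log(7) + 4*atan(6)/3 + log(12) + 8749/96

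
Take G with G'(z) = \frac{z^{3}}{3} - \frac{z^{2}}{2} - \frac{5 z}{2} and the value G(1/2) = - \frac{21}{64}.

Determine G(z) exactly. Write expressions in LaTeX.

G(z) = \frac{z^{2} \left(z^{2} - 2 z - 15\right)}{12}

The integrand splits into summands that can be handled one at a time.
A general antiderivative is \frac{z^{4}}{12} - \frac{z^{3}}{6} - \frac{5 z^{2}}{4} + C.
The condition gives C = - \frac{21}{64} - (- \frac{21}{64}) = 0.
So G(z) = \frac{z^{2} \left(z^{2} - 2 z - 15\right)}{12}.
Check: d/dz[\frac{z^{2} \left(z^{2} - 2 z - 15\right)}{12}] = \frac{z^{3}}{3} - \frac{z^{2}}{2} - \frac{5 z}{2} = G'(z).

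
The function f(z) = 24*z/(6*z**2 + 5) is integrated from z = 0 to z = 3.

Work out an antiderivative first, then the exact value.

Antiderivative: F(z) = 2*log(2*z**2 + 5/3); value = -2*log(5/3) + 2*log(59/3)

f matches the chain-rule pattern g'(h)*h' with inner function h(z) = 2*z**2 + 5/3; substituting u = h(z) collapses the integral.
F(z) = 2*log(2*z**2 + 5/3) is an antiderivative of f.
Check: d/dz[2*log(2*z**2 + 5/3)] = 24*z/(6*z**2 + 5) = f(z).
F(3) = 2*log(59/3); F(0) = 2*log(5/3).
Integral = F(3) - F(0) = -2*log(5/3) + 2*log(59/3).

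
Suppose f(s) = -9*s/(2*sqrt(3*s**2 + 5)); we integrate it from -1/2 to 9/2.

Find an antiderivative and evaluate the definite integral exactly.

Antiderivative: F(s) = -3*sqrt(3*s**2 + 5)/2; value = -3*sqrt(263)/4 + 3*sqrt(23)/4

The substitution u = 3*s**2 + 5 works: f is exactly (dF/du)*(du/ds) for that inner function.
F(s) = -3*sqrt(3*s**2 + 5)/2 is an antiderivative of f.
Check: d/ds[-3*sqrt(3*s**2 + 5)/2] = -9*s/(2*sqrt(3*s**2 + 5)) = f(s).
F(9/2) = -3*sqrt(263)/4; F(-1/2) = -3*sqrt(23)/4.
Integral = F(9/2) - F(-1/2) = -3*sqrt(263)/4 + 3*sqrt(23)/4.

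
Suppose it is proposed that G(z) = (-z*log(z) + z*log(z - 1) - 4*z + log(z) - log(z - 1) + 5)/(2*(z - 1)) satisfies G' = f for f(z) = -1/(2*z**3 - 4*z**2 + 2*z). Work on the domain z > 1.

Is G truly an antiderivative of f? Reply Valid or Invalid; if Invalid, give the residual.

Valid - differentiating G returns exactly f.

d/dz[G] = -1/(2*z**3 - 4*z**2 + 2*z)
This equals f(z) exactly, so the claim holds.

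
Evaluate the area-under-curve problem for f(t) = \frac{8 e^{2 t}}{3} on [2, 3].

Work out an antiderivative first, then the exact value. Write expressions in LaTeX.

Antiderivative: F(t) = \frac{4 e^{2 t}}{3}; value = - \frac{4 e^{4}}{3} + \frac{4 e^{6}}{3}

Differentiate the proposed F(t) back; it has to land on f(t) exactly.
F(t) = \frac{4 e^{2 t}}{3} is an antiderivative of f.
Check: d/dt[\frac{4 e^{2 t}}{3}] = \frac{8 e^{2 t}}{3} = f(t).
F(3) = \frac{4 e^{6}}{3}; F(2) = \frac{4 e^{4}}{3}.
Integral = F(3) - F(2) = - \frac{4 e^{4}}{3} + \frac{4 e^{6}}{3}.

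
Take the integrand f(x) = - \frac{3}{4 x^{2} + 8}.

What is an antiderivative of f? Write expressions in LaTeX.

A first test for any F(x): its x-derivative must equal f(x) identically.
Check: d/dx[- \frac{3 \sqrt{2} \operatorname{atan}{\left(\frac{\sqrt{2} x}{2} \right)}}{8}] = - \frac{3}{4 x^{2} + 8} = f(x).

An antiderivative is F(x) = - \frac{3 \sqrt{2} \operatorname{atan}{\left(\frac{\sqrt{2} x}{2} \right)}}{8}.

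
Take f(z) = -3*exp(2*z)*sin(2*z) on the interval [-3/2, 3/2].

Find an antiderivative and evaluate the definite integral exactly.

Antiderivative: F(z) = 3*(-sin(2*z) + cos(2*z))*exp(2*z)/4; value = 3*exp(3)*cos(3)/4 - 3*exp(3)*sin(3)/4 - 3*exp(-3)*sin(3)/4 - 3*exp(-3)*cos(3)/4

Check any antiderivative F(z) by computing F'(z) and comparing it with f(z).
F(z) = 3*(-sin(2*z) + cos(2*z))*exp(2*z)/4 is an antiderivative of f.
Check: d/dz[3*(-sin(2*z) + cos(2*z))*exp(2*z)/4] = -3*exp(2*z)*sin(2*z) = f(z).
F(3/2) = 3*exp(3)*cos(3)/4 - 3*exp(3)*sin(3)/4; F(-3/2) = 3*exp(-3)*cos(3)/4 + 3*exp(-3)*sin(3)/4.
Integral = F(3/2) - F(-3/2) = 3*exp(3)*cos(3)/4 - 3*exp(3)*sin(3)/4 - 3*exp(-3)*sin(3)/4 - 3*exp(-3)*cos(3)/4.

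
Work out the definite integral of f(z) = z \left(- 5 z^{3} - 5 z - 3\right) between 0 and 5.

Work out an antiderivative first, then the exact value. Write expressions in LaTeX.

A candidate is checked by its d/dz: the result must match f(z).
F(z) = - z^{5} - \frac{5 z^{3}}{3} - \frac{3 z^{2}}{2} is an antiderivative of f.
Check: d/dz[- z^{5} - \frac{5 z^{3}}{3} - \frac{3 z^{2}}{2}] = - 5 z^{4} - 5 z^{2} - 3 z, which equals f(z).
F(5) = - \frac{20225}{6}; F(0) = 0.
Integral = F(5) - F(0) = - \frac{20225}{6}.

Antiderivative: F(z) = - z^{5} - \frac{5 z^{3}}{3} - \frac{3 z^{2}}{2}; value = - \frac{20225}{6}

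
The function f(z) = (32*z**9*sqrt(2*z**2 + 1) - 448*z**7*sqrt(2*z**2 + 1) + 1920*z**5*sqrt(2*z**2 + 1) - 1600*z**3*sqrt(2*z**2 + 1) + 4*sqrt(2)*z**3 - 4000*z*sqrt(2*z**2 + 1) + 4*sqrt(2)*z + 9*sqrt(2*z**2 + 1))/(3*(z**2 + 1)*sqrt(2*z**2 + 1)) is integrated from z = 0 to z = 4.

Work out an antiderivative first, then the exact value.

Whatever form F(z) takes, F'(z) = f(z) is non-negotiable.
F(z) = (4*(z**2 - 5)**4 + 2*sqrt(2)*sqrt(2*z**2 + 1) + 9*atan(z))/3 is an antiderivative of f.
Check: d/dz[(4*(z**2 - 5)**4 + 2*sqrt(2)*sqrt(2*z**2 + 1) + 9*atan(z))/3] = (32*z**9*sqrt(2*z**2 + 1) - 448*z**7*sqrt(2*z**2 + 1) + 1920*z**5*sqrt(2*z**2 + 1) - 1600*z**3*sqrt(2*z**2 + 1) + 4*sqrt(2)*z**3 - 4000*z*sqrt(2*z**2 + 1) + 4*sqrt(2)*z + 9*sqrt(2*z**2 + 1))/(3*z**2*sqrt(2*z**2 + 1) + 3*sqrt(2*z**2 + 1)), which equals f(z).
F(4) = 3*atan(4) + 2*sqrt(66)/3 + 58564/3; F(0) = 2*sqrt(2)/3 + 2500/3.
Integral = F(4) - F(0) = -2*sqrt(2)/3 + 3*atan(4) + 2*sqrt(66)/3 + 18688.

Antiderivative: F(z) = (4*(z**2 - 5)**4 + 2*sqrt(2)*sqrt(2*z**2 + 1) + 9*atan(z))/3; value = -2*sqrt(2)/3 + 3*atan(4) + 2*sqrt(66)/3 + 18688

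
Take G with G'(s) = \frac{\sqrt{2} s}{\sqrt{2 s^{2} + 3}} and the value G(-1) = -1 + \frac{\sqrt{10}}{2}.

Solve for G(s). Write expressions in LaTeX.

The substitution u = s^{2} + \frac{3}{2} works: G'(s) is exactly (dG/du)*(du/ds) for that inner function.
A general antiderivative is \sqrt{s^{2} + \frac{3}{2}} + C.
The condition gives C = -1 + \frac{\sqrt{10}}{2} - (\frac{\sqrt{10}}{2}) = -1.
So G(s) = \frac{\sqrt{2} \sqrt{2 s^{2} + 3} - 2}{2}.
Check: d/ds[\frac{\sqrt{2} \sqrt{2 s^{2} + 3} - 2}{2}] = \frac{\sqrt{2} s}{\sqrt{2 s^{2} + 3}} = G'(s).

G(s) = \frac{\sqrt{2} \sqrt{2 s^{2} + 3} - 2}{2}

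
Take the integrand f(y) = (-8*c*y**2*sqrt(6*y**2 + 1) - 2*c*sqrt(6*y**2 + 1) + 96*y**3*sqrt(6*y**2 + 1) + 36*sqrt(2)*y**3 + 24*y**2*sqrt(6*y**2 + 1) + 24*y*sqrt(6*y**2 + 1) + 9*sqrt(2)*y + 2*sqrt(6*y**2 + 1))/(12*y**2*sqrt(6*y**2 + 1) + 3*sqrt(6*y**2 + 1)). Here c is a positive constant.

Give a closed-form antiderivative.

Recover f(y) by differentiating a candidate F(y); any mismatch rules it out.
Check: d/dy[(-4*c*y + 24*y**2 + 12*y + 3*sqrt(2)*sqrt(6*y**2 + 1) - 4*atan(2*y) - 10)/6] = (-8*c*y**2*sqrt(6*y**2 + 1) - 2*c*sqrt(6*y**2 + 1) + 96*y**3*sqrt(6*y**2 + 1) + 36*sqrt(2)*y**3 + 24*y**2*sqrt(6*y**2 + 1) + 24*y*sqrt(6*y**2 + 1) + 9*sqrt(2)*y + 2*sqrt(6*y**2 + 1))/(12*y**2*sqrt(6*y**2 + 1) + 3*sqrt(6*y**2 + 1)) = f(y).

An antiderivative is F(y) = (-4*c*y + 24*y**2 + 12*y + 3*sqrt(2)*sqrt(6*y**2 + 1) - 4*atan(2*y) - 10)/6.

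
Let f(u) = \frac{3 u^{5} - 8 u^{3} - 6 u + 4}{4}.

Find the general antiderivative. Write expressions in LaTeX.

F(u) = \frac{u^{6}}{8} - \frac{u^{4}}{2} - \frac{3 u^{2}}{4} + u + C

Since d/du undoes antidifferentiation here, F'(u) = f(u) is required of F(u).
Check: d/du[\frac{u^{6}}{8} - \frac{u^{4}}{2} - \frac{3 u^{2}}{4} + u] = \frac{3 u^{5}}{4} - 2 u^{3} - \frac{3 u}{2} + 1, which equals f(u).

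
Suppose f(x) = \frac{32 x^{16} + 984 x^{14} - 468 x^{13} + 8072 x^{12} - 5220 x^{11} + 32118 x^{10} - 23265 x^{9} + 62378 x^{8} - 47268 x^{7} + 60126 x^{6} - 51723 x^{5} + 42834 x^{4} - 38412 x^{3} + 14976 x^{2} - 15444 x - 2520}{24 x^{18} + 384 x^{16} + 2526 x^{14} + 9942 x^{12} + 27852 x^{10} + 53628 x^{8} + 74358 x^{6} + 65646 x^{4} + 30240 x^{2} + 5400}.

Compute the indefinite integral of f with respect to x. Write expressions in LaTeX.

F(x) = \frac{\frac{5}{4} - 2 x}{\frac{2 x^{4}}{3} + 4 x^{2} + 2} + \frac{3 - 4 x}{x^{4} + \frac{3 x^{2}}{2} + 5} + \frac{4 \operatorname{atan}{\left(x \right)}}{3} + C

Any candidate F(x) must reproduce f(x) exactly when differentiated.
Check: d/dx[\frac{\frac{5}{4} - 2 x}{\frac{2 x^{4}}{3} + 4 x^{2} + 2} + \frac{3 - 4 x}{x^{4} + \frac{3 x^{2}}{2} + 5} + \frac{4 \operatorname{atan}{\left(x \right)}}{3}] = \frac{32 x^{16} + 984 x^{14} - 468 x^{13} + 8072 x^{12} - 5220 x^{11} + 32118 x^{10} - 23265 x^{9} + 62378 x^{8} - 47268 x^{7} + 60126 x^{6} - 51723 x^{5} + 42834 x^{4} - 38412 x^{3} + 14976 x^{2} - 15444 x - 2520}{24 x^{18} + 384 x^{16} + 2526 x^{14} + 9942 x^{12} + 27852 x^{10} + 53628 x^{8} + 74358 x^{6} + 65646 x^{4} + 30240 x^{2} + 5400} = f(x).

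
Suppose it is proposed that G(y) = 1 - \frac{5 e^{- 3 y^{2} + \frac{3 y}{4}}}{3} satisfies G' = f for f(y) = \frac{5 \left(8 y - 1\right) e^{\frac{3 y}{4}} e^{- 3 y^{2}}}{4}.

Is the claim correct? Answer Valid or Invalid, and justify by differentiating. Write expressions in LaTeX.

d/dy[G] = 10 y e^{\frac{3 y}{4}} e^{- 3 y^{2}} - \frac{5 e^{\frac{3 y}{4}} e^{- 3 y^{2}}}{4}
This equals f(y) exactly, so the claim holds.

Valid. The derivative of G reproduces f.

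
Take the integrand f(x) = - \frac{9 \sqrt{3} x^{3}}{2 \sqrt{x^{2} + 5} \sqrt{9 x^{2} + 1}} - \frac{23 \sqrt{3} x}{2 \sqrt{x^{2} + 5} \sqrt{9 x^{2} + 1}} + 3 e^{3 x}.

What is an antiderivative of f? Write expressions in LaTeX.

Integrate term by term and add the pieces.
Check: d/dx[\frac{- \sqrt{3} \sqrt{x^{2} + 5} \sqrt{9 x^{2} + 1} + 4 e^{3 x}}{4}] = \frac{- 9 \sqrt{3} x^{3} - 23 \sqrt{3} x + 6 \sqrt{x^{2} + 5} \sqrt{9 x^{2} + 1} e^{3 x}}{2 \sqrt{x^{2} + 5} \sqrt{9 x^{2} + 1}}, which equals f(x).

An antiderivative is F(x) = \frac{- \sqrt{3} \sqrt{x^{2} + 5} \sqrt{9 x^{2} + 1} + 4 e^{3 x}}{4}.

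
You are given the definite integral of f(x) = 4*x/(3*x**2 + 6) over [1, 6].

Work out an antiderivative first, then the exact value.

f matches the chain-rule pattern g'(h)*h' with inner function h(x) = 3*x**2/2 + 3; substituting u = h(x) collapses the integral.
F(x) = 2*log(3*x**2/2 + 3)/3 is an antiderivative of f.
Check: d/dx[2*log(3*x**2/2 + 3)/3] = 4*x/(3*x**2 + 6) = f(x).
F(6) = 2*log(57)/3; F(1) = 2*log(9/2)/3.
Integral = F(6) - F(1) = -2*log(9/2)/3 + 2*log(57)/3.

Antiderivative: F(x) = 2*log(3*x**2/2 + 3)/3; value = -2*log(9/2)/3 + 2*log(57)/3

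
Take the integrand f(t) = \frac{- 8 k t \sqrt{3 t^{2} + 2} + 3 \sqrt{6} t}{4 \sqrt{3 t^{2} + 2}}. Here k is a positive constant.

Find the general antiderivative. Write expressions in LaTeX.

Check any antiderivative F(t) by computing F'(t) and comparing it with f(t).
Check: d/dt[- k t^{2} + \frac{3 \sqrt{2 t^{2} + \frac{4}{3}}}{4}] = \frac{- 8 k t \sqrt{3 t^{2} + 2} + 3 \sqrt{6} t}{4 \sqrt{3 t^{2} + 2}} = f(t).

F(t) = - k t^{2} + \frac{3 \sqrt{2 t^{2} + \frac{4}{3}}}{4} + C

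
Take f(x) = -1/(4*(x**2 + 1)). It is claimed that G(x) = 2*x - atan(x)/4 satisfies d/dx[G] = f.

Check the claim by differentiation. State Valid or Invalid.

Invalid: d/dx[G] - f = 2, which is not 0.

d/dx[G] = (8*x**2 + 7)/(4*x**2 + 4)
d/dx[G] - f(x) = 2 != 0.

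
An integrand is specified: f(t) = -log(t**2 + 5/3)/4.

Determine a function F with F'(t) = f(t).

An antiderivative is F(t) = -t*log(t**2 + 5/3)/4 + t/2 - sqrt(15)*atan(sqrt(15)*t/5)/6.

Whatever form F(t) takes, F'(t) = f(t) is non-negotiable.
Check: d/dt[-t*log(t**2 + 5/3)/4 + t/2 - sqrt(15)*atan(sqrt(15)*t/5)/6] = -log(t**2 + 5/3)/4 = f(t).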